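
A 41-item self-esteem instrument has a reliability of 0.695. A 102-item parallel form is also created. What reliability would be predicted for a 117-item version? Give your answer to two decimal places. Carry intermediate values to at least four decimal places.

The 102-item form is not needed; work directly from the 41-item form with n = 117/41 = 2.8537.
r_{117} = n·r / (1 + (n − 1)·r) = 1.9833 / 2.2883 ≈ 0.8667

0.87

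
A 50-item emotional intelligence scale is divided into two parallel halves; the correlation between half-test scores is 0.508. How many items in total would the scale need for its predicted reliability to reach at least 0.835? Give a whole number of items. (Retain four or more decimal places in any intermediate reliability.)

Corrected full-test reliability: r_full = 2 × 0.508 / (1 + 0.508) ≈ 0.6737
Solve Spearman-Brown for n: n = 0.835(1 − 0.6737) / [0.6737(1 − 0.835)] = 2.4511
Items = 2.4511 × 50 ≈ 122.55 → 123

123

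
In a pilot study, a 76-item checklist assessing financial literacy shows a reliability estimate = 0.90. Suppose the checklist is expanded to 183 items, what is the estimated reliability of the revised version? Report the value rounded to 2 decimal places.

0.96

Length ratio n = 183/76 = 2.4079
Spearman-Brown: r_new = n·r / (1 + (n − 1)·r)
r_new = 2.4079·0.90 / [1 + (2.4079 − 1)·0.90]
r_new = 2.1671 / 2.2671 ≈ 0.9559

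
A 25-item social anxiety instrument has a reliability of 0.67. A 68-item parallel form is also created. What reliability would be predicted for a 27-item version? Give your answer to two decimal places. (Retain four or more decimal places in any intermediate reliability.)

The 68-item form is not needed; work directly from the 25-item form with n = 27/25 = 1.0800.
r_{27} = n·r / (1 + (n − 1)·r) = 0.7236 / 1.0536 ≈ 0.6868

0.69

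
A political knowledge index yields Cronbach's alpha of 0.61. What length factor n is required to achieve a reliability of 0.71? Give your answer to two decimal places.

n = [0.71 × 0.39] / [0.61 × 0.29]
n = 0.2769 / 0.1769 ≈ 1.5653

1.57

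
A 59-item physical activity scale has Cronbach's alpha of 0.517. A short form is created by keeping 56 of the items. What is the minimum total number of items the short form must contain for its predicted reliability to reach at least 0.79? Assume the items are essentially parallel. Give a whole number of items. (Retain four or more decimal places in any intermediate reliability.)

Short-form reliability: n = 56/59 = 0.9492; r_56 = n·r/(1+(n−1)r) ≈ 0.5040
Then solve for n' with r_old = 0.5040, r_target = 0.79: n' = 0.79(1 − 0.5040)/[0.5040(1 − 0.79)] = 3.7022
Items = 3.7022 × 56 ≈ 207.32 → 208

208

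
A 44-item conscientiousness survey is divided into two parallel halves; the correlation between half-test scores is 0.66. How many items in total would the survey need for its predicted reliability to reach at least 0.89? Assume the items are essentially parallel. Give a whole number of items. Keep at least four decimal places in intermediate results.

r_full = 2(0.66)/(1 + 0.66) = 0.7952
Solve Spearman-Brown for n: n = 0.89(1 − 0.7952) / [0.7952(1 − 0.89)] = 2.0838
Items = 2.0838 × 44 ≈ 91.69 → 92

92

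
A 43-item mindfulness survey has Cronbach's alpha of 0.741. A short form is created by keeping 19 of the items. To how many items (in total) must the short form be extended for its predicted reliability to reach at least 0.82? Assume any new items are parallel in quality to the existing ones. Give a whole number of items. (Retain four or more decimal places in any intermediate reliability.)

Short-form reliability: n = 19/43 = 0.4419; r_19 = n·r/(1+(n−1)r) ≈ 0.5584
Length factor from the short form to reach 0.82: n' = 0.82(1 − 0.5584) / [0.5584(1 − 0.82)] ≈ 3.6027
Total items = 3.6027 × 19 = 68.45, rounded up to 69.

69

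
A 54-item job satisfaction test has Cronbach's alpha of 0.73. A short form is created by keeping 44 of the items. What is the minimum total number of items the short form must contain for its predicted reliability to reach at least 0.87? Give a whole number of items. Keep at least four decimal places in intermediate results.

134

Short-form reliability: n = 44/54 = 0.8148; r_44 = n·r/(1+(n−1)r) ≈ 0.6878
Length factor from the short form to reach 0.87: n' = 0.87(1 − 0.6878) / [0.6878(1 − 0.87)] ≈ 3.0377
Total items = 3.0377 × 44 = 133.66, rounded up to 134.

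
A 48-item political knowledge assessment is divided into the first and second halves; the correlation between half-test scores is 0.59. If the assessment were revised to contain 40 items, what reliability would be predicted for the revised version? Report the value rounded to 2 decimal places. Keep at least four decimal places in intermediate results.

Spearman-Brown correction (n = 2): r_full = 2·0.59/(1 + 0.59) = 0.7421
Then adjust to 40 items: n = 40/48 = 0.8333
r_new = n·r_full / (1 + (n − 1)·r_full) = 0.6184 / 0.8763 ≈ 0.7057

0.71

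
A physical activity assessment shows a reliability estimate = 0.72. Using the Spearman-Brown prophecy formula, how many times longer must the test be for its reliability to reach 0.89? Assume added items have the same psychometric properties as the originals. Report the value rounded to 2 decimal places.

Invert Spearman-Brown to solve for n:
n = r_target (1 − r_old) / [ r_old (1 − r_target) ]
n = 0.89(1 − 0.72) / [0.72(1 − 0.89)]
  = 0.2492 / 0.0792 = 3.1465

3.15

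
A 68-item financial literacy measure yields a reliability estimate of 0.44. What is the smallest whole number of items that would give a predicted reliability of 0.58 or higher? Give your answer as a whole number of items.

n = 0.58(1 − 0.44) / [0.44(1 − 0.58)]
n = 0.3248 / 0.1848 ≈ 1.7576
1.7576 × 68 = 119.52 → 120 items

120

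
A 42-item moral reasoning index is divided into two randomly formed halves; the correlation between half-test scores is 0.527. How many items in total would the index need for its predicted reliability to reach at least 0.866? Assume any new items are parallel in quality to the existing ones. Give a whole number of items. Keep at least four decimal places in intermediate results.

122

r_full = 2(0.527)/(1 + 0.527) = 0.6902
n = r_tgt(1 − r_full) / [r_full(1 − r_tgt)] = 0.866 × 0.3098 / (0.6902 × 0.134) ≈ 2.9008
Items = 2.9008 × 42 ≈ 121.83 → 122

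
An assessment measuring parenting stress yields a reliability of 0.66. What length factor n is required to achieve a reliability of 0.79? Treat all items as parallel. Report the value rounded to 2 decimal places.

n = [0.79 × 0.34] / [0.66 × 0.21]
  = 0.2686 / 0.1386 = 1.9380

1.94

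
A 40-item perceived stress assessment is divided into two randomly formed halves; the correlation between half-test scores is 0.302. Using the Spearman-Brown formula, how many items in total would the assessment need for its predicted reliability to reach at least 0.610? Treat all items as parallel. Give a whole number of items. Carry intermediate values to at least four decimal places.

73

Corrected full-test reliability: r_full = 2 × 0.302 / (1 + 0.302) ≈ 0.4639
n = r_tgt(1 − r_full) / [r_full(1 − r_tgt)] = 0.610 × 0.5361 / (0.4639 × 0.390) ≈ 1.8075
Items = 1.8075 × 40 ≈ 72.30 → 73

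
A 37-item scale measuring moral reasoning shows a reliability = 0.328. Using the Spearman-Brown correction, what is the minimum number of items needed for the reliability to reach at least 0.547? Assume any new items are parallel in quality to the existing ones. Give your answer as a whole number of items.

92

Invert Spearman-Brown to solve for n:
n = r_target (1 − r_old) / [ r_old (1 − r_target) ]
n = 0.547 × (1 − 0.328) / [ 0.328 × (1 − 0.547) ]
n = 0.367584 / 0.148584 ≈ 2.4739
Items needed = n × 37 = 2.4739 × 37 ≈ 91.53 → round up to 92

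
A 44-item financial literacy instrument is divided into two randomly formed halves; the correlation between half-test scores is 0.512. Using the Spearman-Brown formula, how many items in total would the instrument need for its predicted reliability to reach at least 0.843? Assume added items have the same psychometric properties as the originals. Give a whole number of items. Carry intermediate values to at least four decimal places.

113

r_full = 2(0.512)/(1 + 0.512) = 0.6772
n = r_tgt(1 − r_full) / [r_full(1 − r_tgt)] = 0.843 × 0.3228 / (0.6772 × 0.157) ≈ 2.5594
Required items = 2.5594 × 44 = 112.61, so 113 items.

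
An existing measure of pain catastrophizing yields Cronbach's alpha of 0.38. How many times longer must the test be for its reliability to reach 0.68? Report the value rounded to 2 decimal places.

Invert Spearman-Brown to solve for n:
n = r_target (1 − r_old) / [ r_old (1 − r_target) ]
n = 0.68(1 − 0.38) / [0.38(1 − 0.68)]
  = 0.4216 / 0.1216 = 3.4671

3.47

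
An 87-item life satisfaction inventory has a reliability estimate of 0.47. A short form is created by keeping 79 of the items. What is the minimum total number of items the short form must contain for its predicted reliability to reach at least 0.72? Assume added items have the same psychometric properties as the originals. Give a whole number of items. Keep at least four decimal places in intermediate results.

253

Short-form reliability: n = 79/87 = 0.9080; r_79 = n·r/(1+(n−1)r) ≈ 0.4460
Length factor from the short form to reach 0.72: n' = 0.72(1 − 0.4460) / [0.4460(1 − 0.72)] ≈ 3.1941
Items = 3.1941 × 79 ≈ 252.33 → 253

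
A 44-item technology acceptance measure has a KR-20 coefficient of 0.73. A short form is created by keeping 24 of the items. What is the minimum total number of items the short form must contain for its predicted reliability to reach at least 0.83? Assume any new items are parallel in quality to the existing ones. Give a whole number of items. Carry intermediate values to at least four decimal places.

First, r for the 24-item form: n = 24/44 = 0.5455, so r_24 = 0.5455·0.73/(1 + (0.5455 − 1)·0.73) = 0.5959
Length factor from the short form to reach 0.83: n' = 0.83(1 − 0.5959) / [0.5959(1 − 0.83)] ≈ 3.3109
Total items = 3.3109 × 24 = 79.46, rounded up to 80.

80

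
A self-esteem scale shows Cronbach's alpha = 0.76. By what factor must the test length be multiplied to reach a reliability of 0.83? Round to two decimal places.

1.54

n = 0.83(1 − 0.76) / [0.76(1 − 0.83)]
  = 0.1992 / 0.1292 = 1.5418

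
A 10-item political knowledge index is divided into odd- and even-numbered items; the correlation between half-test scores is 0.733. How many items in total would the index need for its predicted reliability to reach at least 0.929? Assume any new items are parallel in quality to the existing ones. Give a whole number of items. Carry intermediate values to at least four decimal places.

Corrected full-test reliability: r_full = 2 × 0.733 / (1 + 0.733) ≈ 0.8459
n = r_tgt(1 − r_full) / [r_full(1 − r_tgt)] = 0.929 × 0.1541 / (0.8459 × 0.071) ≈ 2.3836
Required items = 2.3836 × 10 = 23.84, so 24 items.

24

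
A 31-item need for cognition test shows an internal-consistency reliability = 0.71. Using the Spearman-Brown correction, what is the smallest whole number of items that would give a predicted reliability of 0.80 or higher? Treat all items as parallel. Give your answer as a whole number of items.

n = [0.80 × 0.29] / [0.71 × 0.20]
  = 0.2320 / 0.1420 = 1.6338
1.6338 × 31 = 50.65 → 51 items

51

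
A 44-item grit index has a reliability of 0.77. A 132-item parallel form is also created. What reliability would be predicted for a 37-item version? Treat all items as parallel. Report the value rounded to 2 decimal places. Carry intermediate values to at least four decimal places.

Only the ratio of lengths matters: n = 37/44 = 0.8409
r_{37} = n·r / (1 + (n − 1)·r) = 0.6475 / 0.8775 ≈ 0.7379

0.74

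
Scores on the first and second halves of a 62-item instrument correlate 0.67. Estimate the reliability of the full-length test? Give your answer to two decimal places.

r_full = 2r_hh / (1 + r_hh) = 2 × 0.67 / (1 + 0.67)
       = 1.3400 / 1.6700 = 0.8024

0.80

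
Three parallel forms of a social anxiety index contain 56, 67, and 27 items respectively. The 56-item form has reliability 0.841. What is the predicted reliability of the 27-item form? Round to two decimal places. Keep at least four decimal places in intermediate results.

Only the ratio of lengths matters: n = 27/56 = 0.4821
r_{27} = n·r / (1 + (n − 1)·r) = 0.4054 / 0.5644 ≈ 0.7183

0.72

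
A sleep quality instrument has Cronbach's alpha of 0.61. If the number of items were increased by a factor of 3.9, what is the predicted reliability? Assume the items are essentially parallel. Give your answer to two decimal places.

Spearman-Brown: r_new = n·r / (1 + (n − 1)·r)
r_new = 3.9·0.61 / [1 + (3.9 − 1)·0.61]
     = 2.3790 / 2.7690 = 0.8592

0.86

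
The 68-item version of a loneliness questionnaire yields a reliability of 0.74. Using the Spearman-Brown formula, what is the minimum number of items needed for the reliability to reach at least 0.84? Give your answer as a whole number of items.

126

Rearranging the Spearman-Brown formula for n,
n = r*(1 − r) / [ r (1 − r*) ]
n = 0.84 × (1 − 0.74) / [ 0.74 × (1 − 0.84) ]
  = 0.2184 / 0.1184 = 1.8446
So the test needs 1.8446 × 68 ≈ 125.43 items; rounding up, 126.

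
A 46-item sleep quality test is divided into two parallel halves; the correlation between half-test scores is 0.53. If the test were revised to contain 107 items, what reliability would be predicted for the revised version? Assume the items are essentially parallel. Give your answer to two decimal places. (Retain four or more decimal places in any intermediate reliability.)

Spearman-Brown correction (n = 2): r_full = 2·0.53/(1 + 0.53) = 0.6928
Length factor from 46 to 107 items: n = 107/46 = 2.3261
r_new = n·r_full / (1 + (n − 1)·r_full) = 1.6115 / 1.9187 ≈ 0.8399

0.84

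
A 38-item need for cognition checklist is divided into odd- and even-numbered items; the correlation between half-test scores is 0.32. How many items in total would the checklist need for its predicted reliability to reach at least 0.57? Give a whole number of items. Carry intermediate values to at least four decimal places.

Corrected full-test reliability: r_full = 2 × 0.32 / (1 + 0.32) ≈ 0.4848
n = r_tgt(1 − r_full) / [r_full(1 − r_tgt)] = 0.57 × 0.5152 / (0.4848 × 0.43) ≈ 1.4087
Required items = 1.4087 × 38 = 53.53, so 54 items.

54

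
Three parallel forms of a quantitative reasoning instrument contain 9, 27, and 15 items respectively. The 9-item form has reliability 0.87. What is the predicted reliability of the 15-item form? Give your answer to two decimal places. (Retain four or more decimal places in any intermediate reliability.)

0.92

The 27-item form is not needed; work directly from the 9-item form with n = 15/9 = 1.6667.
r_{15} = n·r / (1 + (n − 1)·r) = 1.4500 / 1.5800 ≈ 0.9177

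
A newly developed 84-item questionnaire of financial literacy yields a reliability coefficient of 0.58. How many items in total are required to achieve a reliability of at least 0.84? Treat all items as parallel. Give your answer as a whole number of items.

320

Rearranging the Spearman-Brown formula for n,
n = r*(1 − r) / [ r (1 − r*) ]
n = 0.84(1 − 0.58) / [0.58(1 − 0.84)]
n = 0.3528 / 0.0928 ≈ 3.8017
Items needed = n × 84 = 3.8017 × 84 ≈ 319.34 → round up to 320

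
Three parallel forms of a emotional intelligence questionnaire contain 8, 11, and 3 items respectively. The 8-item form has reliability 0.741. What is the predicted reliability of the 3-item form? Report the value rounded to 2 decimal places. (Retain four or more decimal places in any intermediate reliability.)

0.52

The 11-item form is not needed; work directly from the 8-item form with n = 3/8 = 0.3750.
r_{3} = n·r / (1 + (n − 1)·r) = 0.2779 / 0.5369 ≈ 0.5176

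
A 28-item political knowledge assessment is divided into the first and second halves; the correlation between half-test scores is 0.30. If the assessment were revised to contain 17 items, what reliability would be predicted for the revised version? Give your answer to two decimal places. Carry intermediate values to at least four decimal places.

Spearman-Brown correction (n = 2): r_full = 2·0.30/(1 + 0.30) = 0.4615
Length factor from 28 to 17 items: n = 17/28 = 0.6071
r_new = n·r_full / (1 + (n − 1)·r_full) = 0.2802 / 0.8187 ≈ 0.3422

0.34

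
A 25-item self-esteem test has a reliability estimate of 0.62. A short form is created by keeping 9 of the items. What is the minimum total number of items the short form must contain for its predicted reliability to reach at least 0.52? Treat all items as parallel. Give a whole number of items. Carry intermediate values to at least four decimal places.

17

First, r for the 9-item form: n = 9/25 = 0.3600, so r_9 = 0.3600·0.62/(1 + (0.3600 − 1)·0.62) = 0.3700
Then solve for n' with r_old = 0.3700, r_target = 0.52: n' = 0.52(1 − 0.3700)/[0.3700(1 − 0.52)] = 1.8446
Total items = 1.8446 × 9 = 16.60, rounded up to 17.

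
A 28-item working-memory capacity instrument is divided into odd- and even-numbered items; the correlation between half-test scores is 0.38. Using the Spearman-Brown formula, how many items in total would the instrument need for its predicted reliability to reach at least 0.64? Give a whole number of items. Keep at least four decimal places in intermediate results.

Corrected full-test reliability: r_full = 2 × 0.38 / (1 + 0.38) ≈ 0.5507
Solve Spearman-Brown for n: n = 0.64(1 − 0.5507) / [0.5507(1 − 0.64)] = 1.4504
Required items = 1.4504 × 28 = 40.61, so 41 items.

41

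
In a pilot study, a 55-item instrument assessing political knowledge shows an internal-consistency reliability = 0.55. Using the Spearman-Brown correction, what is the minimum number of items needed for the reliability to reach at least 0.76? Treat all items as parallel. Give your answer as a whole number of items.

143

Invert Spearman-Brown to solve for n:
n = r_target (1 − r_old) / [ r_old (1 − r_target) ]
n = [0.76 × 0.45] / [0.55 × 0.24]
  = 0.3420 / 0.1320 = 2.5909
Items needed = n × 55 = 2.5909 × 55 ≈ 142.50 → round up to 143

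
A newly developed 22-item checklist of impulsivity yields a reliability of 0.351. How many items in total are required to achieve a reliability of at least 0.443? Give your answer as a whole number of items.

33

n = 0.443 × (1 − 0.351) / [ 0.351 × (1 − 0.443) ]
n = 0.287507 / 0.195507 ≈ 1.4706
1.4706 × 22 = 32.35 → 33 items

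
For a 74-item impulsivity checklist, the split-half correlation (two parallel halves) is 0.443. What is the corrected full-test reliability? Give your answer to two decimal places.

0.61

The full test is twice the length of either half (n = 2).
r_full = 2(0.443) / (1 + 0.443)
       = 0.8860 / 1.4430 = 0.6140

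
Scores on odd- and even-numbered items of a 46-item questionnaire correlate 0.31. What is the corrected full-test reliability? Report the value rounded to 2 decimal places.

0.47

The full test is twice the length of either half (n = 2).
r_full = 2r_hh / (1 + r_hh) = 2 × 0.31 / (1 + 0.31)
r_full = 0.6200 / 1.3100 ≈ 0.4733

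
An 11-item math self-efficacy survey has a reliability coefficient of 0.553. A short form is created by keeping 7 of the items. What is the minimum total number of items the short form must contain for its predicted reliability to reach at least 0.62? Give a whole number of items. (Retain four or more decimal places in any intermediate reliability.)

15

First, r for the 7-item form: n = 7/11 = 0.6364, so r_7 = 0.6364·0.553/(1 + (0.6364 − 1)·0.553) = 0.4405
Length factor from the short form to reach 0.62: n' = 0.62(1 − 0.4405) / [0.4405(1 − 0.62)] ≈ 2.0723
Total items = 2.0723 × 7 = 14.51, rounded up to 15.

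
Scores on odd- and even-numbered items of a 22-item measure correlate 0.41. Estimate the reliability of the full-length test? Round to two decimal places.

Each half is half the length of the full test, so the full test is n = 2 times a half.
r_full = 2(0.41) / (1 + 0.41)
       = 0.8200 / 1.4100 = 0.5816

0.58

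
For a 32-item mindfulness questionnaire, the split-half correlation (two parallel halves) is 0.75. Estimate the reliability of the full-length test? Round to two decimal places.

0.86

Each half is half the length of the full test, so the full test is n = 2 times a half.
r_full = 2r_hh / (1 + r_hh) = 2 × 0.75 / (1 + 0.75)
r_full = 1.5000 / 1.7500 ≈ 0.8571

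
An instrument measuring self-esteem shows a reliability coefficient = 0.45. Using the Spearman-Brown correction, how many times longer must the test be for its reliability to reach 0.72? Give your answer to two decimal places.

n = [0.72 × 0.55] / [0.45 × 0.28]
  = 0.3960 / 0.1260 = 3.1429

3.14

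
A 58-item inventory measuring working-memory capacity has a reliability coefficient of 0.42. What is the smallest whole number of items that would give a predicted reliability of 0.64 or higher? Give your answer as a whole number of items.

Invert Spearman-Brown to solve for n:
n = r*(1 − r) / [ r (1 − r*) ]
n = 0.64 × (1 − 0.42) / [ 0.42 × (1 − 0.64) ]
  = 0.3712 / 0.1512 = 2.4550
2.4550 × 58 = 142.39 → 143 items

143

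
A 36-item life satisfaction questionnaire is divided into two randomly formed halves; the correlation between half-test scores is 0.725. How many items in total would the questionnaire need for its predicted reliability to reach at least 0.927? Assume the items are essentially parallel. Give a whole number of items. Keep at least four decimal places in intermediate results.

Corrected full-test reliability: r_full = 2 × 0.725 / (1 + 0.725) ≈ 0.8406
Solve Spearman-Brown for n: n = 0.927(1 − 0.8406) / [0.8406(1 − 0.927)] = 2.4080
Required items = 2.4080 × 36 = 86.69, so 87 items.

87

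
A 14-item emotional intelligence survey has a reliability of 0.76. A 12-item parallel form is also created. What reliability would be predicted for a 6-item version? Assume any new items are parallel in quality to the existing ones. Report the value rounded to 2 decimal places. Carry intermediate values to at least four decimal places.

The 12-item form is not needed; work directly from the 14-item form with n = 6/14 = 0.4286.
r_{6} = n·r / (1 + (n − 1)·r) = 0.3257 / 0.5657 ≈ 0.5757

0.58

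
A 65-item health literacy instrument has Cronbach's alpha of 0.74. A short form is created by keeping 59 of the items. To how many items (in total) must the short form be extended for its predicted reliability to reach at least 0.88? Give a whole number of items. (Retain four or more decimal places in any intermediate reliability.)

First, r for the 59-item form: n = 59/65 = 0.9077, so r_59 = 0.9077·0.74/(1 + (0.9077 − 1)·0.74) = 0.7209
Length factor from the short form to reach 0.88: n' = 0.88(1 − 0.7209) / [0.7209(1 − 0.88)] ≈ 2.8391
Total items = 2.8391 × 59 = 167.51, rounded up to 168.

168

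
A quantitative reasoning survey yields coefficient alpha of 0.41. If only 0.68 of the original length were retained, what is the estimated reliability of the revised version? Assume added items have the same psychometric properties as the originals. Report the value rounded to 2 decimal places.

0.32

r_new = 0.68·0.41 / [1 + (0.68 − 1)·0.41]
     = 0.2788 / 0.8688 = 0.3209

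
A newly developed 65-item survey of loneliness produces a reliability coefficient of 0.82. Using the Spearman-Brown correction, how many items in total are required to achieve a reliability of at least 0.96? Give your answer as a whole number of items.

343

Invert Spearman-Brown to solve for n:
n = r_target (1 − r_old) / [ r_old (1 − r_target) ]
n = 0.96(1 − 0.82) / [0.82(1 − 0.96)]
  = 0.1728 / 0.0328 = 5.2683
So the test needs 5.2683 × 65 ≈ 342.44 items; rounding up, 343.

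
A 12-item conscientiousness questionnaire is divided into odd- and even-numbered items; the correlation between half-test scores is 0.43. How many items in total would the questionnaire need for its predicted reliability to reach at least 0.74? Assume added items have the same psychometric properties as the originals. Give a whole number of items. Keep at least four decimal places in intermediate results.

r_full = 2(0.43)/(1 + 0.43) = 0.6014
Solve Spearman-Brown for n: n = 0.74(1 − 0.6014) / [0.6014(1 − 0.74)] = 1.8864
Items = 1.8864 × 12 ≈ 22.64 → 23

23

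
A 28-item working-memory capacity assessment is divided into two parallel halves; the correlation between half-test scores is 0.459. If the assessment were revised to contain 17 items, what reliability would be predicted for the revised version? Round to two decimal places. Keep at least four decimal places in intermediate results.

Spearman-Brown correction (n = 2): r_full = 2·0.459/(1 + 0.459) = 0.6292
Then adjust to 17 items: n = 17/28 = 0.6071
r_new = n·r_full / (1 + (n − 1)·r_full) = 0.3820 / 0.7528 ≈ 0.5074

0.51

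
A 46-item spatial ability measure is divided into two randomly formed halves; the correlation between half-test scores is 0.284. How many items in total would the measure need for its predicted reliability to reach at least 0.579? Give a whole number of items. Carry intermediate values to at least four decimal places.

Corrected full-test reliability: r_full = 2 × 0.284 / (1 + 0.284) ≈ 0.4424
n = r_tgt(1 − r_full) / [r_full(1 − r_tgt)] = 0.579 × 0.5576 / (0.4424 × 0.421) ≈ 1.7334
Required items = 1.7334 × 46 = 79.74, so 80 items.

80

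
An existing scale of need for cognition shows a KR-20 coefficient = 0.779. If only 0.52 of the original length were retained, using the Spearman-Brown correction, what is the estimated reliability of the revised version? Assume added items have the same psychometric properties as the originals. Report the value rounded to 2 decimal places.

0.65

r_new = 0.52·0.779 / [1 + (0.52 − 1)·0.779]
     = 0.4051 / 0.6261 = 0.6470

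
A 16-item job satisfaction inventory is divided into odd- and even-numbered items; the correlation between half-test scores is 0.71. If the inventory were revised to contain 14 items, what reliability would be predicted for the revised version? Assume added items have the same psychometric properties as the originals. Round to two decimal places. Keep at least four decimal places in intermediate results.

0.81

Full-test reliability from the split-half r: r_full = 2(0.71)/(1 + 0.71) = 0.8304
Length factor from 16 to 14 items: n = 14/16 = 0.8750
r_new = n·r_full / (1 + (n − 1)·r_full) = 0.7266 / 0.8962 ≈ 0.8108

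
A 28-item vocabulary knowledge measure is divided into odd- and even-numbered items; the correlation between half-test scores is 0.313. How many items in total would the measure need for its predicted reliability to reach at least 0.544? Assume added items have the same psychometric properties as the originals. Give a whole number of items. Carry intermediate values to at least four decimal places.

r_full = 2(0.313)/(1 + 0.313) = 0.4768
n = r_tgt(1 − r_full) / [r_full(1 − r_tgt)] = 0.544 × 0.5232 / (0.4768 × 0.456) ≈ 1.3091
Items = 1.3091 × 28 ≈ 36.65 → 37

37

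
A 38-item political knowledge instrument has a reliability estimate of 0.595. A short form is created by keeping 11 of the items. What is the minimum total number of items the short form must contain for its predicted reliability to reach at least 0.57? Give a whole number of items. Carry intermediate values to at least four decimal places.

35

First, r for the 11-item form: n = 11/38 = 0.2895, so r_11 = 0.2895·0.595/(1 + (0.2895 − 1)·0.595) = 0.2984
Then solve for n' with r_old = 0.2984, r_target = 0.57: n' = 0.57(1 − 0.2984)/[0.2984(1 − 0.57)] = 3.1167
Total items = 3.1167 × 11 = 34.28, rounded up to 35.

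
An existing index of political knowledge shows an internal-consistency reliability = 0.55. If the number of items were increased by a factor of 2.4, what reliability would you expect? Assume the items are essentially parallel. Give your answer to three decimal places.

r_new = (2.4 × 0.55) / (1 + (2.4 − 1) × 0.55)
     = 1.3200 / 1.7700 = 0.7458

0.746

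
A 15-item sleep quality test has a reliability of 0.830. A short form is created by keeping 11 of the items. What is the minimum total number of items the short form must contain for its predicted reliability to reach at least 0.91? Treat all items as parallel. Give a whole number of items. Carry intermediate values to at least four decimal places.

32

First, r for the 11-item form: n = 11/15 = 0.7333, so r_11 = 0.7333·0.830/(1 + (0.7333 − 1)·0.830) = 0.7817
Then solve for n' with r_old = 0.7817, r_target = 0.91: n' = 0.91(1 − 0.7817)/[0.7817(1 − 0.91)] = 2.8237
Total items = 2.8237 × 11 = 31.06, rounded up to 32.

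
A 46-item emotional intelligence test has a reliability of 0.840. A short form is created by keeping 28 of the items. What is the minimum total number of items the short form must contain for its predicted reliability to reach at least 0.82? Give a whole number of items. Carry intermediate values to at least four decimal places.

Short-form reliability: n = 28/46 = 0.6087; r_28 = n·r/(1+(n−1)r) ≈ 0.7617
Length factor from the short form to reach 0.82: n' = 0.82(1 − 0.7617) / [0.7617(1 − 0.82)] ≈ 1.4252
Total items = 1.4252 × 28 = 39.91, rounded up to 40.

40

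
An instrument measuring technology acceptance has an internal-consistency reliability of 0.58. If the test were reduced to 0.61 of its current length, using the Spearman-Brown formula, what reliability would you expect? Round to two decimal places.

0.46

Spearman-Brown: r_new = n·r / (1 + (n − 1)·r)
r_new = 0.61·0.58 / [1 + (0.61 − 1)·0.58]
r_new = 0.3538 / 0.7738 ≈ 0.4572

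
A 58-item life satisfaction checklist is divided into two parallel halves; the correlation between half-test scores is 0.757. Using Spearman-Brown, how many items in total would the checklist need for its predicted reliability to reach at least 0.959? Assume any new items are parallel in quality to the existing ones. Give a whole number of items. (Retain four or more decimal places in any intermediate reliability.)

r_full = 2(0.757)/(1 + 0.757) = 0.8617
n = r_tgt(1 − r_full) / [r_full(1 − r_tgt)] = 0.959 × 0.1383 / (0.8617 × 0.041) ≈ 3.7541
Items = 3.7541 × 58 ≈ 217.74 → 218

218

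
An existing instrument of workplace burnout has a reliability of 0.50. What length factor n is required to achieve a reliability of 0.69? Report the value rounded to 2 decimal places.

2.23

Invert Spearman-Brown to solve for n:
n = r*(1 − r) / [ r (1 − r*) ]
n = 0.69 × (1 − 0.50) / [ 0.50 × (1 − 0.69) ]
n = 0.3450 / 0.1550 ≈ 2.2258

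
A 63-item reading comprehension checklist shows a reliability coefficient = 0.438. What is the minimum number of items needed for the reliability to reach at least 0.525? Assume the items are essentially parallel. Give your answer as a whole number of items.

n = [0.525 × 0.562] / [0.438 × 0.475]
  = 0.295050 / 0.208050 = 1.4182
1.4182 × 63 = 89.35 → 90 items

90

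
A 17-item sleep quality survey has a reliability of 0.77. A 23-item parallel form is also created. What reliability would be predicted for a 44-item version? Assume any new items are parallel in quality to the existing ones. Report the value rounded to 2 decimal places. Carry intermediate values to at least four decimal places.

0.90

The 23-item form is not needed; work directly from the 17-item form with n = 44/17 = 2.5882.
r_{44} = n·r / (1 + (n − 1)·r) = 1.9929 / 2.2229 ≈ 0.8965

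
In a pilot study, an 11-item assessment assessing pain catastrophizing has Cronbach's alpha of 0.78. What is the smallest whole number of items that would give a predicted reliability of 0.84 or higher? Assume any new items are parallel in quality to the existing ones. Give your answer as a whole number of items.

n = 0.84(1 − 0.78) / [0.78(1 − 0.84)]
n = 0.1848 / 0.1248 ≈ 1.4808
So the test needs 1.4808 × 11 ≈ 16.29 items; rounding up, 17.

17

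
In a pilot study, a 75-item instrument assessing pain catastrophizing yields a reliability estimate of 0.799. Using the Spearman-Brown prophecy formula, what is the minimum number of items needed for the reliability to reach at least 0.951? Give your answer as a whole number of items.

367

n = 0.951(1 − 0.799) / [0.799(1 − 0.951)]
n = 0.191151 / 0.039151 ≈ 4.8824
Items needed = n × 75 = 4.8824 × 75 ≈ 366.18 → round up to 367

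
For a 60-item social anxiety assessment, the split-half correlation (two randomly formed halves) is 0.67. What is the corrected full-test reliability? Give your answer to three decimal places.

r_full = 2r_hh / (1 + r_hh) = 2 × 0.67 / (1 + 0.67)
       = 1.3400 / 1.6700 = 0.8024

0.802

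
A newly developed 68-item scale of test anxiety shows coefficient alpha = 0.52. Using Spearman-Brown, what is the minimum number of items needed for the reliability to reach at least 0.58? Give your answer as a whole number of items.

n = 0.58(1 − 0.52) / [0.52(1 − 0.58)]
  = 0.2784 / 0.2184 = 1.2747
Items needed = n × 68 = 1.2747 × 68 ≈ 86.68 → round up to 87

87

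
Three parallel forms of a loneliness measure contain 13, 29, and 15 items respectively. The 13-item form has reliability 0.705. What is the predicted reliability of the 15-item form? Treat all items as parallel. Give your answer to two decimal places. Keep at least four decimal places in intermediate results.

0.73

Only the ratio of lengths matters: n = 15/13 = 1.1538
r_{15} = n·r / (1 + (n − 1)·r) = 0.8134 / 1.1084 ≈ 0.7339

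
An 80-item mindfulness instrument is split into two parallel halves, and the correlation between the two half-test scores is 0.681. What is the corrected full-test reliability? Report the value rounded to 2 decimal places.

0.81

The full test is twice the length of either half (n = 2).
r_full = 2(0.681) / (1 + 0.681)
       = 1.3620 / 1.6810 = 0.8102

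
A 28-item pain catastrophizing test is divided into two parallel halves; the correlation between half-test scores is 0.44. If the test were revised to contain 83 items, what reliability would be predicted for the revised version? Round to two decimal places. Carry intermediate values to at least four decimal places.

0.82

First correct the split-half correlation to full-test reliability: r_full = 2 × 0.44 / (1 + 0.44) ≈ 0.6111
Then adjust to 83 items: n = 83/28 = 2.9643
r_new = n·r_full / (1 + (n − 1)·r_full) = 1.8115 / 2.2004 ≈ 0.8233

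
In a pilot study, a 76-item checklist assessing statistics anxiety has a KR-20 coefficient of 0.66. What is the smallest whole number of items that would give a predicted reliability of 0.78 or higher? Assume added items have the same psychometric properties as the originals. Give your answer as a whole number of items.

139

n = [0.78 × 0.34] / [0.66 × 0.22]
  = 0.2652 / 0.1452 = 1.8264
1.8264 × 76 = 138.81 → 139 items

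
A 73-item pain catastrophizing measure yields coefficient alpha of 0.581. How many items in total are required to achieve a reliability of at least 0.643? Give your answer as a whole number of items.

95

Invert Spearman-Brown to solve for n:
n = r*(1 − r) / [ r (1 − r*) ]
n = 0.643(1 − 0.581) / [0.581(1 − 0.643)]
n = 0.269417 / 0.207417 ≈ 1.2989
1.2989 × 73 = 94.82 → 95 items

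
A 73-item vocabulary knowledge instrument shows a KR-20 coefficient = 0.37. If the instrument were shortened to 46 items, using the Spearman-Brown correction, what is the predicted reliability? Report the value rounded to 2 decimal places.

0.27

The new length is 46/73 = 0.6301 times the old.
By Spearman-Brown, r_new = n r / (1 + (n − 1) r).
r_new = (0.6301 × 0.37) / (1 + (0.6301 − 1) × 0.37)
     = 0.2331 / 0.8631 = 0.2701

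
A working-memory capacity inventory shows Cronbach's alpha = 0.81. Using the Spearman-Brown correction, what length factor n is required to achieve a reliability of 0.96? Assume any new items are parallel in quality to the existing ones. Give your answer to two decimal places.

Invert Spearman-Brown to solve for n:
n = r*(1 − r) / [ r (1 − r*) ]
n = 0.96 × (1 − 0.81) / [ 0.81 × (1 − 0.96) ]
n = 0.1824 / 0.0324 ≈ 5.6296

5.63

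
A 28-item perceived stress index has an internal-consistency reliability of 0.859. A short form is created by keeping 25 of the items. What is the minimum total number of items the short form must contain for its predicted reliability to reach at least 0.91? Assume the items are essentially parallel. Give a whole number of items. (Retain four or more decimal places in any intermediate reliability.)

47

First, r for the 25-item form: n = 25/28 = 0.8929, so r_25 = 0.8929·0.859/(1 + (0.8929 − 1)·0.859) = 0.8447
Length factor from the short form to reach 0.91: n' = 0.91(1 − 0.8447) / [0.8447(1 − 0.91)] ≈ 1.8590
Items = 1.8590 × 25 ≈ 46.48 → 47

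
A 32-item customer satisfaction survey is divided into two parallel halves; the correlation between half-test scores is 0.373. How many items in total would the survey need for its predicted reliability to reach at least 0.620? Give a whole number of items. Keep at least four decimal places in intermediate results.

r_full = 2(0.373)/(1 + 0.373) = 0.5433
n = r_tgt(1 − r_full) / [r_full(1 − r_tgt)] = 0.620 × 0.4567 / (0.5433 × 0.380) ≈ 1.3715
Required items = 1.3715 × 32 = 43.89, so 44 items.

44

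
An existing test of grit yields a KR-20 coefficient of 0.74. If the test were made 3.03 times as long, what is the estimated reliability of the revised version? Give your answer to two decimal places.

r_new = 3.03·0.74 / [1 + (3.03 − 1)·0.74]
r_new = 2.2422 / 2.5022 ≈ 0.8961

0.90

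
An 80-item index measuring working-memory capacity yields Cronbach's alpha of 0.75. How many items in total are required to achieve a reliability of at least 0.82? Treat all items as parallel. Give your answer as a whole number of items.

122

Invert Spearman-Brown to solve for n:
n = r*(1 − r) / [ r (1 − r*) ]
n = [0.82 × 0.25] / [0.75 × 0.18]
n = 0.2050 / 0.1350 ≈ 1.5185
So the test needs 1.5185 × 80 ≈ 121.48 items; rounding up, 122.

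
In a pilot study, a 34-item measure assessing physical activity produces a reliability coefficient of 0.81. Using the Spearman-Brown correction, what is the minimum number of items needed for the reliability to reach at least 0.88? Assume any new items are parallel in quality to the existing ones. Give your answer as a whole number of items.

59

Spearman-Brown solved for the length factor n:
n = r*(1 − r) / [ r (1 − r*) ]
n = 0.88(1 − 0.81) / [0.81(1 − 0.88)]
  = 0.1672 / 0.0972 = 1.7202
So the test needs 1.7202 × 34 ≈ 58.49 items; rounding up, 59.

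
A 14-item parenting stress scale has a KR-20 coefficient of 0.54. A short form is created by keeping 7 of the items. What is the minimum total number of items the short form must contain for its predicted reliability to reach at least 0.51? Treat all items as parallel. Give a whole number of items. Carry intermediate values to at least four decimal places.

13

First, r for the 7-item form: n = 7/14 = 0.5000, so r_7 = 0.5000·0.54/(1 + (0.5000 − 1)·0.54) = 0.3699
Length factor from the short form to reach 0.51: n' = 0.51(1 − 0.3699) / [0.3699(1 − 0.51)] ≈ 1.7730
Items = 1.7730 × 7 ≈ 12.41 → 13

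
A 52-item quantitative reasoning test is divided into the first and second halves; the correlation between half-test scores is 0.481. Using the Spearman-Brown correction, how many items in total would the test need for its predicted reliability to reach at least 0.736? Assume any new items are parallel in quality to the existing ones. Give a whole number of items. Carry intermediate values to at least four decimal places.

79

r_full = 2(0.481)/(1 + 0.481) = 0.6496
n = r_tgt(1 − r_full) / [r_full(1 − r_tgt)] = 0.736 × 0.3504 / (0.6496 × 0.264) ≈ 1.5038
Required items = 1.5038 × 52 = 78.20, so 79 items.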